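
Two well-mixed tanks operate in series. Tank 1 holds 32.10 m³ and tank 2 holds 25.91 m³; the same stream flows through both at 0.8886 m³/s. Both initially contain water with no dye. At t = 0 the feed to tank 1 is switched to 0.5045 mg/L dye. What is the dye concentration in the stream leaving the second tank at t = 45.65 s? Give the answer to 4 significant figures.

0.2064 mg/L

Time constants: τᵢ = Vᵢ/Q for each well-mixed tank.
τ₁ = 32.10/0.8886 = 36.1242 s; τ₂ = 25.91/0.8886 = 29.1582 s.
Tank 1: C₁ = C_in(1 − e^(−t/τ₁)). Tank 2 (τ₁ ≠ τ₂): C₂ = C_in[1 − (τ₁ e^(−t/τ₁) − τ₂ e^(−t/τ₂))/(τ₁ − τ₂)].
At t = 45.65: e^(−t/τ₁) = 0.282608, e^(−t/τ₂) = 0.208963.
C₂ = 0.5045·[1 − (36.1242·0.282608 − 29.1582·0.208963)/(6.96601)] = 0.5045·0.409132 = 0.206407 mg/L.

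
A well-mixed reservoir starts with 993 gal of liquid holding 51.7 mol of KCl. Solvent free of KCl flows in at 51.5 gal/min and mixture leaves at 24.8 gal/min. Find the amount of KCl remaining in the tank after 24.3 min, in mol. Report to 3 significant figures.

Let m(t) be the amount of KCl. Volume: V(t) = V₀ + (Q_in − Q_out) t = 993 + 26.700 t; V(24.3) = 1641.8 gal.
No KCl enters, so dm/dt = −Q_out · (m/V).
dm/m = −Q_out dt/(V₀ + 26.700 t); integrating gives ln(m/m₀) = −(Q_out/(Q_in−Q_out)) ln(V/V₀).
m = m₀ (V₀/V)^(Q_out/(Q_in−Q_out)) = 51.7 × (993/1641.8)^(0.92884) = 32.408 mol.

32.4 mol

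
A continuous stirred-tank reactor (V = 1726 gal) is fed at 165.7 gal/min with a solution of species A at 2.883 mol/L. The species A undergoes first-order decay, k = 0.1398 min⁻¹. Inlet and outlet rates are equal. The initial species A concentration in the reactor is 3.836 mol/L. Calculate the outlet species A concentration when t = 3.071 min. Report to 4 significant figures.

V dC/dt = Q(C_in − C) − k V C.
This is linear with rate a = Q/V + k = 0.235802 min⁻¹.
C_ss = Q C_in/(Q + kV) = 1.17376 mol/L; C(t) = C_ss + (C₀ − C_ss) e^(−a t).
C(3.071) = 1.17376 + (2.66224)·e^(−0.235802·3.071) = 1.17376 + (2.66224)·0.484737 = 2.46424 mol/L.

2.464 mol/L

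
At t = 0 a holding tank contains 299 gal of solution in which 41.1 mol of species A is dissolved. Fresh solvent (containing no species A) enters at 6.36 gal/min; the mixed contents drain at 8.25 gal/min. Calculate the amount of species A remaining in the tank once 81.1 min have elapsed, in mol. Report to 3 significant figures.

1.78 mol

Total volume: dV/dt = Q_in − Q_out = -1.8900 gal/min, so V(t) = 299 − 1.8900 t and V(81.1) = 145.72 gal.
Solute balance: dm/dt = 0 − Q_out C = −Q_out m/V(t).
Separate: dm/m = −Q_out dt/V(t) ⇒ ln(m/m₀) = −(Q_out/(Q_in−Q_out)) ln(V/V₀).
m = m₀ (V₀/V)^(Q_out/(Q_in−Q_out)) = 41.1 × (299/145.72)^(-4.3651) = 1.7836 mol.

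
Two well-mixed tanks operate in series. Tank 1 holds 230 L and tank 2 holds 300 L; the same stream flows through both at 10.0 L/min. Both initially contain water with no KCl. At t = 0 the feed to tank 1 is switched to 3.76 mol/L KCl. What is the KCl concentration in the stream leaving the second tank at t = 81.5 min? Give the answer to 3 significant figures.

3.05 mol/L

Time constants: τᵢ = Vᵢ/Q for each well-mixed tank.
τ₁ = 230/10.0 = 23.000 min; τ₂ = 300/10.0 = 30.000 min.
Tank 1: C₁ = C_in(1 − e^(−t/τ₁)). Tank 2 (τ₁ ≠ τ₂): C₂ = C_in[1 − (τ₁ e^(−t/τ₁) − τ₂ e^(−t/τ₂))/(τ₁ − τ₂)].
At t = 81.5: e^(−t/τ₁) = 0.028913, e^(−t/τ₂) = 0.066095.
C₂ = 3.76·[1 − (23.000·0.028913 − 30.000·0.066095)/(-7.0000)] = 3.76·0.81174 = 3.0521 mol/L.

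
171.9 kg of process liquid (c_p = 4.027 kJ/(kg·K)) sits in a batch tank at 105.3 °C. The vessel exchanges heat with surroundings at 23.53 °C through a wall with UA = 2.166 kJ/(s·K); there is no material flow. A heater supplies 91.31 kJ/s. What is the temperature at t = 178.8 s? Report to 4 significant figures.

88.33 °C

M c_p dT/dt = −UA(T − T_amb) + Q̇.
dT/dt = (T_ss − T)/τ with T_ss = T_amb + Q̇/UA = 23.53 + 91.31/2.166 = 65.6860 °C, τ = M c_p/UA = 171.9·4.027/2.166 = 319.594 s.
This is linear first-order; T(t) = T_ss + (T₀ − T_ss) e^(−t/τ).
T(178.8) = 65.6860 + (39.6140)·0.571518 = 88.3261 °C.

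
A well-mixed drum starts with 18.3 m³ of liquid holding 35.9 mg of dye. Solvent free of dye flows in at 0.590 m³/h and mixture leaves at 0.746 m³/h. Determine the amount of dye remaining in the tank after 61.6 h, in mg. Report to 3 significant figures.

1.02 mg

Total volume: dV/dt = Q_in − Q_out = -0.15600 m³/h, so V(t) = 18.3 − 0.15600 t and V(61.6) = 8.6904 m³.
Species balance (pure solvent in): dm/dt = −Q_out · m/V(t).
dm/m = −Q_out dt/(V₀ − 0.15600 t); integrating gives ln(m/m₀) = −(Q_out/(Q_in−Q_out)) ln(V/V₀).
m = m₀ (V₀/V)^(Q_out/(Q_in−Q_out)) = 35.9 × (18.3/8.6904)^(-4.7821) = 1.0198 mg.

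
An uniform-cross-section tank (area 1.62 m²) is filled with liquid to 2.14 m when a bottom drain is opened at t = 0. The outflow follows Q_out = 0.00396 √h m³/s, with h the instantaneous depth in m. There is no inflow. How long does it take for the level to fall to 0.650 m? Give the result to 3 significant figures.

537 s

A dh/dt = −Q_out = −0.00396 √h.
Separate and integrate: 2(√h − √h₀) = −(0.00396/A) t.
t = 2A(√h₀ − √h)/0.00396 = 2·1.62·(√2.14 − √0.650)/0.00396
  = 3.2400 × (1.4629 − 0.80623) / 0.00396 = 537.26 s.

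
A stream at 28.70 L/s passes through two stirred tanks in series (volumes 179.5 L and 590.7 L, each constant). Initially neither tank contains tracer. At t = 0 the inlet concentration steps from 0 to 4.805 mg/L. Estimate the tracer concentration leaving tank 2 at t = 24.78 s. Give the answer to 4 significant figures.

Species balance on tank i: dCᵢ/dt = (Cᵢ₋₁ − Cᵢ)/τᵢ with τᵢ = Vᵢ/Q.
τ₁ = 179.5/28.70 = 6.25436 s; τ₂ = 590.7/28.70 = 20.5819 s.
Tank 1: C₁ = C_in(1 − e^(−t/τ₁)). Tank 2 (τ₁ ≠ τ₂): C₂ = C_in[1 − (τ₁ e^(−t/τ₁) − τ₂ e^(−t/τ₂))/(τ₁ − τ₂)].
At t = 24.78: e^(−t/τ₁) = 0.0190243, e^(−t/τ₂) = 0.300000.
C₂ = 4.805·[1 − (6.25436·0.0190243 − 20.5819·0.300000)/(-14.3275)] = 4.805·0.577346 = 2.77415 mg/L.

2.774 mg/L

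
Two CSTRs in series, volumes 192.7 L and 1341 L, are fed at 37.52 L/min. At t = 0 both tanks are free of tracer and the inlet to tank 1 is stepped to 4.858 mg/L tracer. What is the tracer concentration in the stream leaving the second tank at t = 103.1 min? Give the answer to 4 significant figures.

Species balance on tank i: dCᵢ/dt = (Cᵢ₋₁ − Cᵢ)/τᵢ with τᵢ = Vᵢ/Q.
τ₁ = 192.7/37.52 = 5.13593 min; τ₂ = 1341/37.52 = 35.7409 min.
Tank 1: C₁ = C_in(1 − e^(−t/τ₁)). Tank 2 (τ₁ ≠ τ₂): C₂ = C_in[1 − (τ₁ e^(−t/τ₁) − τ₂ e^(−t/τ₂))/(τ₁ − τ₂)].
At t = 103.1: e^(−t/τ₁) = 1.91362e-09, e^(−t/τ₂) = 0.0558745.
C₂ = 4.858·[1 − (5.13593·1.91362e-09 − 35.7409·0.0558745)/(-30.6050)] = 4.858·0.934749 = 4.54101 mg/L.

4.541 mg/L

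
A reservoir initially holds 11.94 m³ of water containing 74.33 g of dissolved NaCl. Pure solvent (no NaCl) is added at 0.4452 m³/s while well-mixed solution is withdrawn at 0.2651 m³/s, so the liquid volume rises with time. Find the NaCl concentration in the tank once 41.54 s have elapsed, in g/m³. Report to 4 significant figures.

Total volume: dV/dt = Q_in − Q_out = 0.180100 m³/s, so V(t) = 11.94 + 0.180100 t and V(41.54) = 19.4214 m³.
No NaCl enters, so dm/dt = −Q_out · (m/V).
dm/m = −Q_out dt/(V₀ + 0.180100 t); integrating gives ln(m/m₀) = −(Q_out/(Q_in−Q_out)) ln(V/V₀).
m = m₀ (V₀/V)^(Q_out/(Q_in−Q_out)) = 74.33 × (11.94/19.4214)^(1.47196) = 36.3225 g.
C = m/V = 36.3225/19.4214 = 1.87023 g/m³.

1.870 g/m³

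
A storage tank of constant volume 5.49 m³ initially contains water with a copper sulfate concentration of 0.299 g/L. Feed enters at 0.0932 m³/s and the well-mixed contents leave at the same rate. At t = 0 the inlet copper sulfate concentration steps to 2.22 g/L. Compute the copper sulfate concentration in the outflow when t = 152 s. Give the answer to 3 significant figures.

Accumulation = in − out for the solute gives V dC/dt = Q(C_in − C).
Time constant τ = V/Q = 5.49/0.0932 = 58.906 s.
This is linear first-order; C(t) = C_in + (C₀ − C_in) e^(−t/τ).
C(152) = 2.22 + (0.299 − 2.22)·e^(−152/58.906) = 2.22 + (-1.9210)·0.075744 = 2.0745 g/L.

2.07 g/L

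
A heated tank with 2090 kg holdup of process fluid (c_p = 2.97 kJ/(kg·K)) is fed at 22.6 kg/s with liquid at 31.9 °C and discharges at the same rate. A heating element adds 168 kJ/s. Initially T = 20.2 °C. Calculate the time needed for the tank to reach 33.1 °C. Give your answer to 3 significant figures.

M c_p dT/dt = ṁ c_p (T_in − T) + Q̇.
τ = M/ṁ = 92.478 s; T_ss = T_in + Q̇/(ṁ c_p) = 34.403 °C.
T(t) = T_ss + (T₀ − T_ss) e^(−t/τ). Set T = 33.1:
e^(−t/τ) = (33.1 − 34.403)/(20.2 − 34.403) = 0.091735
t = −92.478 · ln(0.091735) = 220.92 s.

221 s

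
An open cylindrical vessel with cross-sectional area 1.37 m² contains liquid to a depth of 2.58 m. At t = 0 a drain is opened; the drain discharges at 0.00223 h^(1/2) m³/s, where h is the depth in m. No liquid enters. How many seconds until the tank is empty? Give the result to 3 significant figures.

With no inflow, A dh/dt = −0.00223 √h.
This is separable: 2 d(√h)/dt = −0.00223/A, so √h = √h₀ − (0.00223/(2A)) t.
Tank is empty when √h = 0: t_empty = 2A√h₀/0.00223.
t_empty = 2·1.37·√2.58/0.00223 = 2.7400·1.6062/0.00223 = 1973.6 s.

1970 s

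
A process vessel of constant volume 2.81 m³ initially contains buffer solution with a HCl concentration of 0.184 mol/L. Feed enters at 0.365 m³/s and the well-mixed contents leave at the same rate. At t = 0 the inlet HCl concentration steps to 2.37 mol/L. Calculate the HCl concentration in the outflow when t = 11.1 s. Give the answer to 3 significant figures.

1.85 mol/L

Mass balance on the solute (V constant): V dC/dt = Q(C_in − C).
Rewrite as dC/dt + C/τ = C_in/τ, τ = V/Q = 7.6986 s.
This is linear first-order; C(t) = C_in + (C₀ − C_in) e^(−t/τ).
C(11.1) = 2.37 + (0.184 − 2.37)·e^(−11.1/7.6986) = 2.37 + (-2.1860)·0.23650 = 1.8530 mol/L.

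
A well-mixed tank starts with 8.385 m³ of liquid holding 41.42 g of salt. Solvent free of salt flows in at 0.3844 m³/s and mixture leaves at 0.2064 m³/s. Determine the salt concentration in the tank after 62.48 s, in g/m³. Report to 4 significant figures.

Let m(t) be the amount of salt. Volume: V(t) = V₀ + (Q_in − Q_out) t = 8.385 + 0.178000 t; V(62.48) = 19.5064 m³.
No salt enters, so dm/dt = −Q_out · (m/V).
dm/m = −Q_out dt/(V₀ + 0.178000 t); integrating gives ln(m/m₀) = −(Q_out/(Q_in−Q_out)) ln(V/V₀).
m = m₀ (V₀/V)^(Q_out/(Q_in−Q_out)) = 41.42 × (8.385/19.5064)^(1.15955) = 15.5608 g.
C = m/V = 15.5608/19.5064 = 0.797726 g/m³.

0.7977 g/m³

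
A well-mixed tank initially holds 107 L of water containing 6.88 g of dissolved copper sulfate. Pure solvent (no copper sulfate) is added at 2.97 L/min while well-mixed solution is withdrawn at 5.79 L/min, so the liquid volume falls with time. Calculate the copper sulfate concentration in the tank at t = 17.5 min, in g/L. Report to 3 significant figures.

Total volume: dV/dt = Q_in − Q_out = -2.8200 L/min, so V(t) = 107 − 2.8200 t and V(17.5) = 57.650 L.
Species balance (pure solvent in): dm/dt = −Q_out · m/V(t).
Separate: dm/m = −Q_out dt/V(t) ⇒ ln(m/m₀) = −(Q_out/(Q_in−Q_out)) ln(V/V₀).
m = m₀ (V₀/V)^(Q_out/(Q_in−Q_out)) = 6.88 × (107/57.650)^(-2.0532) = 1.9326 g.
C = m/V = 1.9326/57.650 = 0.033522 g/L.

0.0335 g/L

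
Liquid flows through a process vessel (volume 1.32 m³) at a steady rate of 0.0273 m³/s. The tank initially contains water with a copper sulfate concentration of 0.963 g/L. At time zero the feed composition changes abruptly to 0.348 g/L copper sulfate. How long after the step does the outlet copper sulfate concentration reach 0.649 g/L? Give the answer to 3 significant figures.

34.5 s

Unsteady species balance (constant V, well mixed): V dC/dt = Q(C_in − C), so τ = V/Q = 48.352 s.
C(t) = C_in + (C₀ − C_in) e^(−t/τ). Set C = 0.649 and solve for t:
e^(−t/τ) = (C − C_in)/(C₀ − C_in) = (0.649 − 0.348)/(0.963 − 0.348) = 0.48943
t = −τ ln(…) = 48.352 × 0.71451 = 34.548 s.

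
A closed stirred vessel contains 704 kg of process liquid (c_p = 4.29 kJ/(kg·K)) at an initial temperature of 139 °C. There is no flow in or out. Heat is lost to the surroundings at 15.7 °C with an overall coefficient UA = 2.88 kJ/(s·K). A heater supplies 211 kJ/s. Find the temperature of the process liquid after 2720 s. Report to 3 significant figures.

First-law balance (no shaft work): M c_p dT/dt = −UA(T − T_amb) + Q̇.
dT/dt = (T_ss − T)/τ with T_ss = T_amb + Q̇/UA = 15.7 + 211/2.88 = 88.964 °C, τ = M c_p/UA = 704·4.29/2.88 = 1048.7 s.
This is linear first-order; T(t) = T_ss + (T₀ − T_ss) e^(−t/τ).
T(2720) = 88.964 + (50.036)·0.074738 = 92.703 °C.

92.7 °C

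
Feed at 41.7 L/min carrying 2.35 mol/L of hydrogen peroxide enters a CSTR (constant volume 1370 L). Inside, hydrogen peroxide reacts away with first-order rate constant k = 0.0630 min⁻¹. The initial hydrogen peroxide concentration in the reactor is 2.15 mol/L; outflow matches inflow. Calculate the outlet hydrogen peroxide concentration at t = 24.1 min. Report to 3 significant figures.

0.911 mol/L

Accumulation = in − out − consumed: V dC/dt = Q C_in − Q C − k V C.
dC/dt = (Q/V) C_in − (Q/V + k) C; effective rate a = Q/V + k = 0.030438 + 0.0630 = 0.093438 min⁻¹.
C_ss = Q C_in/(Q + kV) = 0.76553 mol/L; C(t) = C_ss + (C₀ − C_ss) e^(−a t).
C(24.1) = 0.76553 + (1.3845)·e^(−0.093438·24.1) = 0.76553 + (1.3845)·0.10520 = 0.91118 mol/L.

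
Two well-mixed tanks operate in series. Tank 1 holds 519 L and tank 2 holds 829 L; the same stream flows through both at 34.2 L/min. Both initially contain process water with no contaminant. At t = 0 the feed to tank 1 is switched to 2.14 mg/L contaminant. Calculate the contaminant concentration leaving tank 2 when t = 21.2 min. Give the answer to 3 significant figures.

0.640 mg/L

Each tank obeys Vᵢ dCᵢ/dt = Q(Cᵢ₋₁ − Cᵢ), so τᵢ = Vᵢ/Q.
τ₁ = 519/34.2 = 15.175 min; τ₂ = 829/34.2 = 24.240 min.
Solving the cascade with C₁(0)=C₂(0)=0 gives C₂(t) = C_in[1 − (τ₁ e^(−t/τ₁) − τ₂ e^(−t/τ₂))/(τ₁ − τ₂)].
At t = 21.2: e^(−t/τ₁) = 0.24734, e^(−t/τ₂) = 0.41703.
C₂ = 2.14·[1 − (15.175·0.24734 − 24.240·0.41703)/(-9.0643)] = 2.14·0.29887 = 0.63959 mg/L.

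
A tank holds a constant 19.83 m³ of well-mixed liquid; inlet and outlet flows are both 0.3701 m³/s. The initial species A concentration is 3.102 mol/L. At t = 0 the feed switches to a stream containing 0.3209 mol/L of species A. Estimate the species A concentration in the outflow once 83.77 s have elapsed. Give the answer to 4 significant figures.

0.9033 mol/L

Accumulation = in − out for the solute gives V dC/dt = Q(C_in − C).
Time constant τ = V/Q = 19.83/0.3701 = 53.5801 s.
C approaches C_in exponentially: C(t) = C_in + (C₀ − C_in) e^(−t/τ).
C(83.77) = 0.3209 + (3.102 − 0.3209)·e^(−83.77/53.5801) = 0.3209 + (2.78110)·0.209412 = 0.903295 mol/L.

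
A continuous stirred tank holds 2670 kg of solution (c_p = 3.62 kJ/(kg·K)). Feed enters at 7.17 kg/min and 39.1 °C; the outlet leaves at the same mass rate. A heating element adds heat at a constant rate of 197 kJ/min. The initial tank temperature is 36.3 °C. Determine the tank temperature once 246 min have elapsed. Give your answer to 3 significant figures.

M c_p dT/dt = ṁ c_p (T_in − T) + Q̇.
Rearrange: dT/dt = (T_ss − T)/τ with τ = M/ṁ = 372.38 min and T_ss = T_in + Q̇/(ṁ c_p) = 46.690 °C.
T approaches T_ss exponentially: T(t) = T_ss + (T₀ − T_ss) e^(−t/τ).
T(246) = 46.690 + (-10.390)·e^(−246/372.38) = 46.690 + (-10.390)·0.51654 = 41.323 °C.

41.3 °C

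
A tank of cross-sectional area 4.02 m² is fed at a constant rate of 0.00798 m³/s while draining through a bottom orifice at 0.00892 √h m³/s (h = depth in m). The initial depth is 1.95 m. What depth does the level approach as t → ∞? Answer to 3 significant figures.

0.800 m

Level balance: A dh/dt = 0.00798 − 0.00892 √h. Setting dh/dt = 0:
Q_in = 0.00892 √h_ss ⇒ √h_ss = 0.00798/0.00892 = 0.89462.
h_ss = 0.89462² = 0.80034 m. (Since h₀ = 1.95 m > h_ss, the level will fall toward this value.)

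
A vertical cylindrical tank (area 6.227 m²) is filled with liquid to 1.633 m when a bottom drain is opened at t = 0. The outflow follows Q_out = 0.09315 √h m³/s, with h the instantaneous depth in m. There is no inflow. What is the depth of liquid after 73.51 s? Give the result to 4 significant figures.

0.5301 m

Mass balance (ρ constant): A dh/dt = −0.09315 √h.
∫ h^(−1/2) dh = −(0.09315/A) ∫ dt, giving 2√h = 2√h₀ − (0.09315/A) t.
√h = √1.633 − 0.09315·73.51/(2·6.227) = 1.27789 − 0.549820 = 0.728069.
h = 0.728069² = 0.530085 m.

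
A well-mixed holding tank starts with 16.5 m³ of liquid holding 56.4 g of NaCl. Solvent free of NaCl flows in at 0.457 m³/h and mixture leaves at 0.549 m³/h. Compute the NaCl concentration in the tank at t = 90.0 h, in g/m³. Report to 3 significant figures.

0.107 g/m³

Let m(t) be the amount of NaCl. Volume: V(t) = V₀ + (Q_in − Q_out) t = 16.5 − 0.092000 t; V(90.0) = 8.2200 m³.
Solute balance: dm/dt = 0 − Q_out C = −Q_out m/V(t).
dm/m = −Q_out dt/(V₀ − 0.092000 t); integrating gives ln(m/m₀) = −(Q_out/(Q_in−Q_out)) ln(V/V₀).
m = m₀ (V₀/V)^(Q_out/(Q_in−Q_out)) = 56.4 × (16.5/8.2200)^(-5.9674) = 0.88201 g.
C = m/V = 0.88201/8.2200 = 0.10730 g/m³.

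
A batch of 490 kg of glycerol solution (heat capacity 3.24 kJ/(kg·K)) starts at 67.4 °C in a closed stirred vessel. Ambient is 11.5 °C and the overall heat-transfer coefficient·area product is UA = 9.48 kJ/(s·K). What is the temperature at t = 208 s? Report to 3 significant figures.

27.6 °C

Lumped-capacitance energy balance: M c_p dT/dt = UA(T_amb − T).
dT/dt = (T_ss − T)/τ with T_ss = T_amb = 11.500 °C, τ = M c_p/UA = 490·3.24/9.48 = 167.47 s.
Solution: T(t) = T_ss + (T₀ − T_ss) e^(−t/τ).
T(208) = 11.500 + (55.900)·0.28880 = 27.644 °C.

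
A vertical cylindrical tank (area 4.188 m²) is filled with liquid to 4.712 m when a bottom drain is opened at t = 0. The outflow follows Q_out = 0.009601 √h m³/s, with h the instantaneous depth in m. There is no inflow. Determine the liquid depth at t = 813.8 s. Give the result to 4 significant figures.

A dh/dt = −Q_out = −0.009601 √h.
∫ h^(−1/2) dh = −(0.009601/A) ∫ dt, giving 2√h = 2√h₀ − (0.009601/A) t.
√h = √4.712 − 0.009601·813.8/(2·4.188) = 2.17071 − 0.932819 = 1.23789.
h = 1.23789² = 1.53238 m.

1.532 m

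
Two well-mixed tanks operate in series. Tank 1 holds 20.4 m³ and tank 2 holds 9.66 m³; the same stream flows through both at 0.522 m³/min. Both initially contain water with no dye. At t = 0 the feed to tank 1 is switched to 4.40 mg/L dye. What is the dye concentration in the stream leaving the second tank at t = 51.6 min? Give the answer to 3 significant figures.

Species balance on tank i: dCᵢ/dt = (Cᵢ₋₁ − Cᵢ)/τᵢ with τᵢ = Vᵢ/Q.
τ₁ = 20.4/0.522 = 39.080 min; τ₂ = 9.66/0.522 = 18.506 min.
Tank 1: C₁ = C_in(1 − e^(−t/τ₁)). Tank 2 (τ₁ ≠ τ₂): C₂ = C_in[1 − (τ₁ e^(−t/τ₁) − τ₂ e^(−t/τ₂))/(τ₁ − τ₂)].
At t = 51.6: e^(−t/τ₁) = 0.26704, e^(−t/τ₂) = 0.061524.
C₂ = 4.40·[1 − (39.080·0.26704 − 18.506·0.061524)/(20.575)] = 4.40·0.54811 = 2.4117 mg/L.

2.41 mg/L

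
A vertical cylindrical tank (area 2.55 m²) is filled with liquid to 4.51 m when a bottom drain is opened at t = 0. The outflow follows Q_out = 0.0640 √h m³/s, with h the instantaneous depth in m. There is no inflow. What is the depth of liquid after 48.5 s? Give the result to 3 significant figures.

2.30 m

A dh/dt = −Q_out = −0.0640 √h.
Separate and integrate: 2(√h − √h₀) = −(0.0640/A) t.
√h = √4.51 − 0.0640·48.5/(2·2.55) = 2.1237 − 0.60863 = 1.5150.
h = 1.5150² = 2.2954 m.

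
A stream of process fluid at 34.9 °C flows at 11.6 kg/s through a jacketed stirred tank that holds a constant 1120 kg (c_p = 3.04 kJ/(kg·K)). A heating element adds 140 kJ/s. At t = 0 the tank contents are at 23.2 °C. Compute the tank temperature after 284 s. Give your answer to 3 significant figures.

Unsteady energy balance on the tank contents: M c_p dT/dt = ṁ c_p (T_in − T) + 140.
τ = M/ṁ = 96.552 s; T_ss = T_in + Q̇/(ṁ c_p) = 34.9 + 140/(11.6·3.04) = 38.870 °C.
Solution: T(t) = T_ss + (T₀ − T_ss) e^(−t/τ).
T(284) = 38.870 + (-15.670)·e^(−284/96.552) = 38.870 + (-15.670)·0.052790 = 38.043 °C.

38.0 °C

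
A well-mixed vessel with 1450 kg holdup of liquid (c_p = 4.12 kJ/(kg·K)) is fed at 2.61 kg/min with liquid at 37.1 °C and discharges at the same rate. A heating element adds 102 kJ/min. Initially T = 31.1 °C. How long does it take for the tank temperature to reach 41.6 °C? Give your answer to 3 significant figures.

M c_p dT/dt = ṁ c_p (T_in − T) + Q̇.
τ = M/ṁ = 555.56 min; T_ss = T_in + Q̇/(ṁ c_p) = 46.586 °C.
T(t) = T_ss + (T₀ − T_ss) e^(−t/τ). Set T = 41.6:
e^(−t/τ) = (41.6 − 46.586)/(31.1 − 46.586) = 0.32195
t = −555.56 · ln(0.32195) = 629.65 min.

630 min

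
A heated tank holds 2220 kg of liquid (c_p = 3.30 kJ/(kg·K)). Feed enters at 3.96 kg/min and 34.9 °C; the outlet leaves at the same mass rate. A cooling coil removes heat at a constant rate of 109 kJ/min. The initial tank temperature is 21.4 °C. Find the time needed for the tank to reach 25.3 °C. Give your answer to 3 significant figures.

791 min

M c_p dT/dt = ṁ c_p (T_in − T) − Q̇.
τ = M/ṁ = 560.61 min; T_ss = T_in − Q̇/(ṁ c_p) = 26.559 °C.
T(t) = T_ss + (T₀ − T_ss) e^(−t/τ). Set T = 25.3:
e^(−t/τ) = (25.3 − 26.559)/(21.4 − 26.559) = 0.24404
t = −560.61 · ln(0.24404) = 790.69 min.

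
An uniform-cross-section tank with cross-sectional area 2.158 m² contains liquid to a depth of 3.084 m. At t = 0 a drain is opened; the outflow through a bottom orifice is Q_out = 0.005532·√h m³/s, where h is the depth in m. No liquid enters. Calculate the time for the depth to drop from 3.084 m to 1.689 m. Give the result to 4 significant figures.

Accumulation of liquid (constant cross-section A): A dh/dt = −0.005532 √h.
Separate and integrate: 2(√h − √h₀) = −(0.005532/A) t.
t = 2A(√h₀ − √h)/0.005532 = 2·2.158·(√3.084 − √1.689)/0.005532
  = 4.31600 × (1.75613 − 1.29962) / 0.005532 = 356.169 s.

356.2 s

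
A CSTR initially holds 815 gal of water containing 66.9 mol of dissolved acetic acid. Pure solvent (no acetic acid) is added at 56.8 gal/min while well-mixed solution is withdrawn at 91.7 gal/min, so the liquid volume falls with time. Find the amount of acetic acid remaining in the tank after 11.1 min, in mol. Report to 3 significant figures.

12.3 mol

Total volume: dV/dt = Q_in − Q_out = -34.900 gal/min, so V(t) = 815 − 34.900 t and V(11.1) = 427.61 gal.
Species balance (pure solvent in): dm/dt = −Q_out · m/V(t).
Separate: dm/m = −Q_out dt/V(t) ⇒ ln(m/m₀) = −(Q_out/(Q_in−Q_out)) ln(V/V₀).
m = m₀ (V₀/V)^(Q_out/(Q_in−Q_out)) = 66.9 × (815/427.61)^(-2.6275) = 12.287 mol.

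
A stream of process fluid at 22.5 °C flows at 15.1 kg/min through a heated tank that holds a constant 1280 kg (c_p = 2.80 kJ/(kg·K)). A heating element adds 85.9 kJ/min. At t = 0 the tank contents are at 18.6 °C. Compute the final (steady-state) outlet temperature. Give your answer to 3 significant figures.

M c_p dT/dt = ṁ c_p (T_in − T) + Q̇.
At steady state dT/dt = 0 ⇒ T_ss = T_in + Q̇/(ṁ c_p) = 22.5 + 85.9/(15.1·2.80) = 24.532 °C.

24.5 °C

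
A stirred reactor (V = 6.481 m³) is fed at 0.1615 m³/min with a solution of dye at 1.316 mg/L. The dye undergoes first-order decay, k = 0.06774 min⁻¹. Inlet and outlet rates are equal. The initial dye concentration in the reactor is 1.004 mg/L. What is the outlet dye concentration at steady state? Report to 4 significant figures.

Accumulation = in − out − consumed: V dC/dt = Q C_in − Q C − k V C.
Steady state (dC/dt = 0): C_ss = Q C_in/(Q + kV) = C_in/(1 + kV/Q).
C_ss = 0.1615·1.316/(0.1615 + 0.06774·6.481) = 0.212534/0.600523 = 0.353915 mg/L.

0.3539 mg/L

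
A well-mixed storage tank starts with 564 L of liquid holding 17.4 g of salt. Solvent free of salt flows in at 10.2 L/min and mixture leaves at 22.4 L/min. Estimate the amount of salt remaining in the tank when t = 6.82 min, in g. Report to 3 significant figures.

13.0 g

Let m(t) be the amount of salt. Volume: V(t) = V₀ + (Q_in − Q_out) t = 564 − 12.200 t; V(6.82) = 480.80 L.
Solute balance: dm/dt = 0 − Q_out C = −Q_out m/V(t).
dm/m = −Q_out dt/(V₀ − 12.200 t); integrating gives ln(m/m₀) = −(Q_out/(Q_in−Q_out)) ln(V/V₀).
m = m₀ (V₀/V)^(Q_out/(Q_in−Q_out)) = 17.4 × (564/480.80)^(-1.8361) = 12.980 g.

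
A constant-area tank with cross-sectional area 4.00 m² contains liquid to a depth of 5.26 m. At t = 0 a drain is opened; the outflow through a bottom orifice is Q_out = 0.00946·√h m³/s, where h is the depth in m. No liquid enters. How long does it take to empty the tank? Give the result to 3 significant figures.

Mass balance (ρ constant): A dh/dt = −0.00946 √h.
Separate and integrate: 2(√h − √h₀) = −(0.00946/A) t.
Tank is empty when √h = 0: t_empty = 2A√h₀/0.00946.
t_empty = 2·4.00·√5.26/0.00946 = 8.0000·2.2935/0.00946 = 1939.5 s.

1940 s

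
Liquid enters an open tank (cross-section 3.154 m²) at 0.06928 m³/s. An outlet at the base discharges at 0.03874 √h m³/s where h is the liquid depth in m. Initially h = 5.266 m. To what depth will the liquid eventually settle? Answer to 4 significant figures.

A dh/dt = Q_in − 0.03874 √h. Steady state requires inflow = outflow:
Q_in = 0.03874 √h_ss ⇒ √h_ss = 0.06928/0.03874 = 1.78833.
h_ss = 1.78833² = 3.19813 m. (Since h₀ = 5.266 m > h_ss, the level will fall toward this value.)

3.198 m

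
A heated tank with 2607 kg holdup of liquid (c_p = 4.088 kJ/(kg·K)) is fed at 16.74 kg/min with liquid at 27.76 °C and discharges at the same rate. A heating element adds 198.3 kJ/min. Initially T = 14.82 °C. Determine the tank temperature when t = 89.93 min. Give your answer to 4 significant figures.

M c_p dT/dt = ṁ c_p (T_in − T) + Q̇.
Rearrange: dT/dt = (T_ss − T)/τ with τ = M/ṁ = 155.735 min and T_ss = T_in + Q̇/(ṁ c_p) = 30.6577 °C.
Solution: T(t) = T_ss + (T₀ − T_ss) e^(−t/τ).
T(89.93) = 30.6577 + (-15.8377)·e^(−89.93/155.735) = 30.6577 + (-15.8377)·0.561324 = 21.7676 °C.

21.77 °C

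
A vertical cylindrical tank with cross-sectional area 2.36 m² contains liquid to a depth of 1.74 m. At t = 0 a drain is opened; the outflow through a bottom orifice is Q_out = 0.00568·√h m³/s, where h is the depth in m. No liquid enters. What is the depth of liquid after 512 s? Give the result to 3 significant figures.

0.494 m

Volume balance on the tank: A dh/dt = −0.00568 √h.
Separate and integrate: 2(√h − √h₀) = −(0.00568/A) t.
√h = √1.74 − 0.00568·512/(2·2.36) = 1.3191 − 0.61614 = 0.70296.
h = 0.70296² = 0.49415 m.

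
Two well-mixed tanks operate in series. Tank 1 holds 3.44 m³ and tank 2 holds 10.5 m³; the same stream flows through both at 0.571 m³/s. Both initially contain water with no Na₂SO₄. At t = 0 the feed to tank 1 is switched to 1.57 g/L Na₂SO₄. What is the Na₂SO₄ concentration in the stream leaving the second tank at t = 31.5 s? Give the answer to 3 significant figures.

1.15 g/L

Species balance on tank i: dCᵢ/dt = (Cᵢ₋₁ − Cᵢ)/τᵢ with τᵢ = Vᵢ/Q.
τ₁ = 3.44/0.571 = 6.0245 s; τ₂ = 10.5/0.571 = 18.389 s.
Solving the cascade with C₁(0)=C₂(0)=0 gives C₂(t) = C_in[1 − (τ₁ e^(−t/τ₁) − τ₂ e^(−t/τ₂))/(τ₁ − τ₂)].
At t = 31.5: e^(−t/τ₁) = 0.0053608, e^(−t/τ₂) = 0.18032.
C₂ = 1.57·[1 − (6.0245·0.0053608 − 18.389·0.18032)/(-12.364)] = 1.57·0.73442 = 1.1530 g/L.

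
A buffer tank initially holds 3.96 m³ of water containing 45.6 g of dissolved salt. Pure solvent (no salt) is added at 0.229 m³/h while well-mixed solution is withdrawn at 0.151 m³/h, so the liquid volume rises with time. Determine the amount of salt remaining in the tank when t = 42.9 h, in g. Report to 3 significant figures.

13.9 g

Let m(t) be the amount of salt. Volume: V(t) = V₀ + (Q_in − Q_out) t = 3.96 + 0.078000 t; V(42.9) = 7.3062 m³.
Solute balance: dm/dt = 0 − Q_out C = −Q_out m/V(t).
dm/m = −Q_out dt/(V₀ + 0.078000 t); integrating gives ln(m/m₀) = −(Q_out/(Q_in−Q_out)) ln(V/V₀).
m = m₀ (V₀/V)^(Q_out/(Q_in−Q_out)) = 45.6 × (3.96/7.3062)^(1.9359) = 13.932 g.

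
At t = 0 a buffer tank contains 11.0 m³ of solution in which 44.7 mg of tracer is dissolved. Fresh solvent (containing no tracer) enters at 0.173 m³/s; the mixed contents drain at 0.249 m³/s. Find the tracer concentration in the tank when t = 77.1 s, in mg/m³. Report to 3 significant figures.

0.719 mg/m³

Total volume: dV/dt = Q_in − Q_out = -0.076000 m³/s, so V(t) = 11.0 − 0.076000 t and V(77.1) = 5.1404 m³.
Species balance (pure solvent in): dm/dt = −Q_out · m/V(t).
dm/m = −Q_out dt/(V₀ − 0.076000 t); integrating gives ln(m/m₀) = −(Q_out/(Q_in−Q_out)) ln(V/V₀).
m = m₀ (V₀/V)^(Q_out/(Q_in−Q_out)) = 44.7 × (11.0/5.1404)^(-3.2763) = 3.6968 mg.
C = m/V = 3.6968/5.1404 = 0.71917 mg/m³.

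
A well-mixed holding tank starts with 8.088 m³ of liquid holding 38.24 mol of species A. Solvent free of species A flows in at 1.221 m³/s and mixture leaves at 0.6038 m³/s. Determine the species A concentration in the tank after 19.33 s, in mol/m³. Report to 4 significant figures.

Total volume: dV/dt = Q_in − Q_out = 0.617200 m³/s, so V(t) = 8.088 + 0.617200 t and V(19.33) = 20.0185 m³.
Species balance (pure solvent in): dm/dt = −Q_out · m/V(t).
dm/m = −Q_out dt/(V₀ + 0.617200 t); integrating gives ln(m/m₀) = −(Q_out/(Q_in−Q_out)) ln(V/V₀).
m = m₀ (V₀/V)^(Q_out/(Q_in−Q_out)) = 38.24 × (8.088/20.0185)^(0.978289) = 15.7570 mol.
C = m/V = 15.7570/20.0185 = 0.787122 mol/m³.

0.7871 mol/m³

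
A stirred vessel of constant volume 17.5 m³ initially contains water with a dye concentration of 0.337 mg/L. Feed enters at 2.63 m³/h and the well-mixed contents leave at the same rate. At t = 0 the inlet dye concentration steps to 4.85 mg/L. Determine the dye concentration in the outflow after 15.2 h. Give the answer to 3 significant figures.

Mass balance on the solute (V constant): V dC/dt = Q(C_in − C).
Rewrite as dC/dt + C/τ = C_in/τ, τ = V/Q = 6.6540 h.
C approaches C_in exponentially: C(t) = C_in + (C₀ − C_in) e^(−t/τ).
C(15.2) = 4.85 + (0.337 − 4.85)·e^(−15.2/6.6540) = 4.85 + (-4.5130)·0.10184 = 4.3904 mg/L.

4.39 mg/L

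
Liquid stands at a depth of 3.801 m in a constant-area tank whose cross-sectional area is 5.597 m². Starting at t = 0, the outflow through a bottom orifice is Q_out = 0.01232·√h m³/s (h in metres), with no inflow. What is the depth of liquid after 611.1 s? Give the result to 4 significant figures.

1.631 m

With no inflow, A dh/dt = −0.01232 √h.
This is separable: 2 d(√h)/dt = −0.01232/A, so √h = √h₀ − (0.01232/(2A)) t.
√h = √3.801 − 0.01232·611.1/(2·5.597) = 1.94962 − 0.672570 = 1.27705.
h = 1.27705² = 1.63084 m.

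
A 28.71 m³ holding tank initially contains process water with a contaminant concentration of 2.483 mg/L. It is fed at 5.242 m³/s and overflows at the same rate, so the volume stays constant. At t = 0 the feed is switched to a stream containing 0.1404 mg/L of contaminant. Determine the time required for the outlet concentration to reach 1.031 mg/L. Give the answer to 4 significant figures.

Species balance: V dC/dt = Q(C_in − C) ⇒ τ = V/Q = 5.47692 s.
C(t) = C_in + (C₀ − C_in) e^(−t/τ). Set C = 1.031 and solve for t:
e^(−t/τ) = (C − C_in)/(C₀ − C_in) = (1.031 − 0.1404)/(2.483 − 0.1404) = 0.380176
t = −τ ln(…) = 5.47692 × 0.967121 = 5.29684 s.

5.297 s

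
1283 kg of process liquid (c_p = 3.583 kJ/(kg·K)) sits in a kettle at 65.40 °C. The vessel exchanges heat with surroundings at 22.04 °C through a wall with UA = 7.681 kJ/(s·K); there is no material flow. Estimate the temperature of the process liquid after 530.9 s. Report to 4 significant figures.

39.90 °C

Lumped-capacitance energy balance: M c_p dT/dt = UA(T_amb − T).
dT/dt = (T_ss − T)/τ with T_ss = T_amb = 22.0400 °C, τ = M c_p/UA = 1283·3.583/7.681 = 598.488 s.
Integrating: T(t) = T_ss + (T₀ − T_ss) e^(−t/τ).
T(530.9) = 22.0400 + (43.3600)·0.411861 = 39.8983 °C.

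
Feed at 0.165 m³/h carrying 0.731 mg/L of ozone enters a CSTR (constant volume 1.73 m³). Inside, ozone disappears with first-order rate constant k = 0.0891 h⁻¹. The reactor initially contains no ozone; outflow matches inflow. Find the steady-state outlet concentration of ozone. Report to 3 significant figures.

Species balance: V dC/dt = Q C_in − Q C − k V C.
Steady state (dC/dt = 0): C_ss = Q C_in/(Q + kV) = C_in/(1 + kV/Q).
C_ss = 0.165·0.731/(0.165 + 0.0891·1.73) = 0.12061/0.31914 = 0.37793 mg/L.

0.378 mg/L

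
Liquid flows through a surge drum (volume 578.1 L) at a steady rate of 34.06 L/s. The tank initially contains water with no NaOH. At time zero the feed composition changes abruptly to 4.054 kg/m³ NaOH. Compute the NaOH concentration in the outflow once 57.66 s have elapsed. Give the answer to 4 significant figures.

3.918 kg/m³

Unsteady species balance (constant V, well mixed): V dC/dt = Q(C_in − C).
Time constant τ = V/Q = 578.1/34.06 = 16.9730 s.
Integrating: C(t) = C_in + (C₀ − C_in) e^(−t/τ).
C(57.66) = 4.054 + (0 − 4.054)·e^(−57.66/16.9730) = 4.054 + (-4.05400)·0.0334681 = 3.91832 kg/m³.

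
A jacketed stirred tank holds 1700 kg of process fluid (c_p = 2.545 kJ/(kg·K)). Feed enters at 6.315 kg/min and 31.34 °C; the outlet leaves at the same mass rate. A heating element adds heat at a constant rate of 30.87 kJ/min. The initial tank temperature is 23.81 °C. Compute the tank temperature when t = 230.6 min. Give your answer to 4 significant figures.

29.25 °C

M c_p dT/dt = ṁ c_p (T_in − T) + Q̇.
Rearrange: dT/dt = (T_ss − T)/τ with τ = M/ṁ = 269.200 min and T_ss = T_in + Q̇/(ṁ c_p) = 33.2608 °C.
Integrating: T(t) = T_ss + (T₀ − T_ss) e^(−t/τ).
T(230.6) = 33.2608 + (-9.45077)·e^(−230.6/269.200) = 33.2608 + (-9.45077)·0.424599 = 29.2480 °C.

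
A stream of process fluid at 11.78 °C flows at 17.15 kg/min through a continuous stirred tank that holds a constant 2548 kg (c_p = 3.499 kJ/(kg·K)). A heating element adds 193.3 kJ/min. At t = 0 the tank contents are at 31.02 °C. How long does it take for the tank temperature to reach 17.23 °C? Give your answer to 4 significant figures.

Unsteady energy balance on the tank contents: M c_p dT/dt = ṁ c_p (T_in − T) + 193.3.
τ = M/ṁ = 148.571 min; T_ss = T_in + Q̇/(ṁ c_p) = 15.0012 °C.
T(t) = T_ss + (T₀ − T_ss) e^(−t/τ). Set T = 17.23:
e^(−t/τ) = (17.23 − 15.0012)/(31.02 − 15.0012) = 0.139134
t = −148.571 · ln(0.139134) = 293.030 min.

293.0 min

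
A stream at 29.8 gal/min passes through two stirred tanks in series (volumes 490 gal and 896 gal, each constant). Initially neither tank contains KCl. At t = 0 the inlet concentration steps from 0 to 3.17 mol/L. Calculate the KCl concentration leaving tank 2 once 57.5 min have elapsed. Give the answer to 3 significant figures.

Species balance on tank i: dCᵢ/dt = (Cᵢ₋₁ − Cᵢ)/τᵢ with τᵢ = Vᵢ/Q.
τ₁ = 490/29.8 = 16.443 min; τ₂ = 896/29.8 = 30.067 min.
Tank 1: C₁ = C_in(1 − e^(−t/τ₁)). Tank 2 (τ₁ ≠ τ₂): C₂ = C_in[1 − (τ₁ e^(−t/τ₁) − τ₂ e^(−t/τ₂))/(τ₁ − τ₂)].
At t = 57.5: e^(−t/τ₁) = 0.030290, e^(−t/τ₂) = 0.14773.
C₂ = 3.17·[1 − (16.443·0.030290 − 30.067·0.14773)/(-13.624)] = 3.17·0.71054 = 2.2524 mol/L.

2.25 mol/L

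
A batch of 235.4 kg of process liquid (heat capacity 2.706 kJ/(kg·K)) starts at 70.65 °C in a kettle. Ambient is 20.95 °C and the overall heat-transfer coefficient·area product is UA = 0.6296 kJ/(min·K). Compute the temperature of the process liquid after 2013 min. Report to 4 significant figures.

27.75 °C

Energy balance: M c_p dT/dt = −UA(T − T_amb).
dT/dt = (T_ss − T)/τ with T_ss = T_amb = 20.9500 °C, τ = M c_p/UA = 235.4·2.706/0.6296 = 1011.74 min.
Integrating: T(t) = T_ss + (T₀ − T_ss) e^(−t/τ).
T(2013) = 20.9500 + (49.7000)·0.136745 = 27.7462 °C.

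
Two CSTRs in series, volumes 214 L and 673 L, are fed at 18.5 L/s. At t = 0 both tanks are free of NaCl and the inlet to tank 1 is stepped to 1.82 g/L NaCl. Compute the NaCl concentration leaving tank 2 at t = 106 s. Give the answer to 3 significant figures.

Species balance on tank i: dCᵢ/dt = (Cᵢ₋₁ − Cᵢ)/τᵢ with τᵢ = Vᵢ/Q.
τ₁ = 214/18.5 = 11.568 s; τ₂ = 673/18.5 = 36.378 s.
Tank 1: C₁ = C_in(1 − e^(−t/τ₁)). Tank 2 (τ₁ ≠ τ₂): C₂ = C_in[1 − (τ₁ e^(−t/τ₁) − τ₂ e^(−t/τ₂))/(τ₁ − τ₂)].
At t = 106: e^(−t/τ₁) = 0.00010479, e^(−t/τ₂) = 0.054268.
C₂ = 1.82·[1 − (11.568·0.00010479 − 36.378·0.054268)/(-24.811)] = 1.82·0.92048 = 1.6753 g/L.

1.68 g/L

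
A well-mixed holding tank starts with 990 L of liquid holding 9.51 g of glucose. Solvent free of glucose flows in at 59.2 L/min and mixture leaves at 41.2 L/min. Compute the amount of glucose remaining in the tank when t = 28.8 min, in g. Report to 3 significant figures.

3.63 g

Total volume: dV/dt = Q_in − Q_out = 18.000 L/min, so V(t) = 990 + 18.000 t and V(28.8) = 1508.4 L.
Species balance (pure solvent in): dm/dt = −Q_out · m/V(t).
Separate: dm/m = −Q_out dt/V(t) ⇒ ln(m/m₀) = −(Q_out/(Q_in−Q_out)) ln(V/V₀).
m = m₀ (V₀/V)^(Q_out/(Q_in−Q_out)) = 9.51 × (990/1508.4)^(2.2889) = 3.6273 g.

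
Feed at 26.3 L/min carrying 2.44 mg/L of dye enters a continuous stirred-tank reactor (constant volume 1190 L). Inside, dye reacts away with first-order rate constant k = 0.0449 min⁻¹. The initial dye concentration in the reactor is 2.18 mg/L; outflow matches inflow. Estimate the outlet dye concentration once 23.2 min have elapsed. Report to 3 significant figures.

Accumulation = in − out − consumed: V dC/dt = Q C_in − Q C − k V C.
dC/dt = (Q/V) C_in − (Q/V + k) C; effective rate a = Q/V + k = 0.022101 + 0.0449 = 0.067001 min⁻¹.
C_ss = Q C_in/(Q + kV) = 0.80486 mg/L; C(t) = C_ss + (C₀ − C_ss) e^(−a t).
C(23.2) = 0.80486 + (1.3751)·e^(−0.067001·23.2) = 0.80486 + (1.3751)·0.21131 = 1.0954 mg/L.

1.10 mg/L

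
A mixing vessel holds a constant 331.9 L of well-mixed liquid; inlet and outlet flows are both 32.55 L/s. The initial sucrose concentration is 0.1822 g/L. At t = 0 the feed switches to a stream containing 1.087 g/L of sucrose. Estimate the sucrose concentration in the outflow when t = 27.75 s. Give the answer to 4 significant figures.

Mass balance on the solute (V constant): V dC/dt = Q(C_in − C).
Rewrite as dC/dt + C/τ = C_in/τ, τ = V/Q = 10.1966 s.
Solution: C(t) = C_in + (C₀ − C_in) e^(−t/τ).
C(27.75) = 1.087 + (0.1822 − 1.087)·e^(−27.75/10.1966) = 1.087 + (-0.904800)·0.0657767 = 1.02749 g/L.

1.027 g/L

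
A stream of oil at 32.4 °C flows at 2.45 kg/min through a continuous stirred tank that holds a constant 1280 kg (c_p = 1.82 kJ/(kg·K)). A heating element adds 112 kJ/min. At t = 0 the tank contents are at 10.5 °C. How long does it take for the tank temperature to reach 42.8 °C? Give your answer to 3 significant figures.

607 min

M c_p dT/dt = ṁ c_p (T_in − T) + Q̇.
τ = M/ṁ = 522.45 min; T_ss = T_in + Q̇/(ṁ c_p) = 57.518 °C.
T(t) = T_ss + (T₀ − T_ss) e^(−t/τ). Set T = 42.8:
e^(−t/τ) = (42.8 − 57.518)/(10.5 − 57.518) = 0.31303
t = −522.45 · ln(0.31303) = 606.81 min.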